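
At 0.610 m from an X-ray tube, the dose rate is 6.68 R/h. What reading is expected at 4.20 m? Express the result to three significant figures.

0.141 R/h

By the inverse-square law, the rate at 4.20 m is
6.68 × (0.610/4.20)² = 6.68 × 0.02109 = 0.1409 R/h.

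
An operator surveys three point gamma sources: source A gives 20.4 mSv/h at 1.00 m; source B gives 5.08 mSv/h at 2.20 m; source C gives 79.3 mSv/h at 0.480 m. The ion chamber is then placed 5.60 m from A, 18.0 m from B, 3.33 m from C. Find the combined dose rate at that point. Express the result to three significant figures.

Each source contributes Iᵢ·(dᵢ/rᵢ)²; contributions add.
A: 20.4 × (1.00/5.60)² = 0.6505 mSv/h
B: 5.08 × (2.20/18.0)² = 0.07589 mSv/h
C: 79.3 × (0.480/3.33)² = 1.648 mSv/h
Total = 0.6505 + 0.07589 + 1.648 = 2.374 mSv/h.

2.37 mSv/h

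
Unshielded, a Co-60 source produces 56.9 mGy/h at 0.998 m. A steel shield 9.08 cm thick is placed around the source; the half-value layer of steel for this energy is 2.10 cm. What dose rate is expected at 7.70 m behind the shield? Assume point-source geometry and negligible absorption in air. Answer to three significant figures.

Distance alone: 56.9 × (0.998/7.70)² = 56.9 × 0.01680 = 0.9559 mGy/h.
Shield: 9.08/2.10 = 4.324 half-value layers → attenuation 2^(−4.324) = 0.04993.
Combined: 0.9559 × 0.04993 = 0.04773 mGy/h.

0.0477 mGy/h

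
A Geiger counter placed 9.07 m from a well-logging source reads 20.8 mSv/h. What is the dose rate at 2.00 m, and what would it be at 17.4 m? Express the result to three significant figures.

Since intensity falls as 1/r²,
At 2.00 m: (9.07/2.00)² = 20.57, so 20.8 × 20.57 = 427.9 mSv/h
At 17.4 m: (2.00/17.4)² = 0.01321, so 427.9 × 0.01321 = 5.653 mSv/h.

428 mSv/h; 5.65 mSv/h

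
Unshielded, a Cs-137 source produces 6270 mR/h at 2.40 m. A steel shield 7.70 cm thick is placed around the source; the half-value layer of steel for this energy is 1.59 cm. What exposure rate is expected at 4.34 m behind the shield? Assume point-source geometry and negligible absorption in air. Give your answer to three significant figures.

Distance alone: (2.40/4.34)² = 0.3058, so 6270 × 0.3058 = 1917 mR/h.
Shield: 7.70/1.59 = 4.843 half-value layers → attenuation 2^(−4.843) = 0.03484.
Combined: 1917 × 0.03484 = 66.79 mR/h.

66.8 mR/h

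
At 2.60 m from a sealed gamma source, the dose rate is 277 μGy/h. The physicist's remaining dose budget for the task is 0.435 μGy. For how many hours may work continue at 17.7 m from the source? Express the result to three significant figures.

0.0728 h

Intensity scales as (d₁/d₂)², so rate at 17.7 m:
(2.60/17.7)² = 0.02158, so 277 × 0.02158 = 5.978 μGy/h.
Stay time = 0.435 μGy ÷ 5.978 μGy/h = 0.07277 h.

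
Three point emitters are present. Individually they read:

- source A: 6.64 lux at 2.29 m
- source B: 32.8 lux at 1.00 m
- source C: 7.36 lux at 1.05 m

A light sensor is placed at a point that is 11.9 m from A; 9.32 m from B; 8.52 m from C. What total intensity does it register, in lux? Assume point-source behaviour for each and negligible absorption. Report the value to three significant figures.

0.735 lux

By superposition, sum each source's inverse-square contribution:
A: 6.64 × (2.29/11.9)² = 0.2459 lux
B: 32.8 × (1.00/9.32)² = 0.3776 lux
C: 7.36 × (1.05/8.52)² = 0.1118 lux
Total = 0.2459 + 0.3776 + 0.1118 = 0.7353 lux.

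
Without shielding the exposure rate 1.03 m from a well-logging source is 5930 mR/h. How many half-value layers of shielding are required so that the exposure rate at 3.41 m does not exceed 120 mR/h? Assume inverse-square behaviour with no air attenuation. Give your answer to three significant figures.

At 3.41 m, distance alone gives (1.03/3.41)² = 0.09124, so 5930 × 0.09124 = 541.1 mR/h.
Further attenuation needed: 541.1/120 = 4.509.
n = log₂(4.509) = 2.173 half-value layers.

2.17 half-value layers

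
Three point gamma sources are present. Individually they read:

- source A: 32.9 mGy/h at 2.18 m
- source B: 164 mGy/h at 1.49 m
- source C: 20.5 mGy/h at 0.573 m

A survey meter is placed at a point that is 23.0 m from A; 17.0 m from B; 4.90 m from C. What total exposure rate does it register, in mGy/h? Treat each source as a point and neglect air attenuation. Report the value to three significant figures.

Each source contributes Iᵢ·(dᵢ/rᵢ)²; contributions add.
A: 32.9 × (2.18/23.0)² = 0.2956 mGy/h
B: 164 × (1.49/17.0)² = 1.260 mGy/h
C: 20.5 × (0.573/4.90)² = 0.2803 mGy/h
Total = 0.2956 + 1.260 + 0.2803 = 1.836 mGy/h.

1.84 mGy/h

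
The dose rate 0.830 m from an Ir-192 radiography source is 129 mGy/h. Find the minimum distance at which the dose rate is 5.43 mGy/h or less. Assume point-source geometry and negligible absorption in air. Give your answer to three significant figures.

4.05 m

Intensity scales as (d₁/d₂)², so d₂ = d₁·√(I₁/I₂).
I₁/I₂ = 129/5.43 = 23.76, so d₂ = 0.830 × √23.76 = 4.046 m.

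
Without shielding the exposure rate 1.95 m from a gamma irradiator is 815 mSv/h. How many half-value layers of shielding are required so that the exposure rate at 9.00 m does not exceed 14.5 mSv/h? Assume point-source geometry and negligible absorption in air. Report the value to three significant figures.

1.40 half-value layers

At 9.00 m, distance alone gives (1.95/9.00)² = 0.04694, so 815 × 0.04694 = 38.26 mSv/h.
Further attenuation needed: 38.26/14.5 = 2.639.
n = log₂(2.639) = 1.400 half-value layers.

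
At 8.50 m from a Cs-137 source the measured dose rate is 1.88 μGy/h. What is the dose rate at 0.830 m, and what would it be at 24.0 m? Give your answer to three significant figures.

By the inverse-square law,
At 0.830 m: 1.88 × (8.50/0.830)² = 1.88 × 104.9 = 197.2 μGy/h
At 24.0 m: (0.830/24.0)² = 0.001196, so 197.2 × 0.001196 = 0.2359 μGy/h.

197 μGy/h; 0.236 μGy/h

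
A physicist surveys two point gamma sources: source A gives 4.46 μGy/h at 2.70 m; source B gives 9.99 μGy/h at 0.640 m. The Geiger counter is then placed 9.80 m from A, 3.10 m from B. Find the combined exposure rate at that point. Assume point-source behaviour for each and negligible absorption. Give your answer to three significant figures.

By superposition, sum each source's inverse-square contribution:
A: 4.46 × (2.70/9.80)² = 0.3385 μGy/h
B: 9.99 × (0.640/3.10)² = 0.4258 μGy/h
Total = 0.3385 + 0.4258 = 0.7643 μGy/h.

0.764 μGy/h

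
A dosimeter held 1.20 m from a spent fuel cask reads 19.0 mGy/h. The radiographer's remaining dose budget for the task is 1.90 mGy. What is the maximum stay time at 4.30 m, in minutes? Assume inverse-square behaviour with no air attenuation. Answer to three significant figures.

Using I₁d₁² = I₂d₂², rate at 4.30 m:
(1.20/4.30)² = 0.07788, so 19.0 × 0.07788 = 1.480 mGy/h.
Stay time = 1.90 mGy ÷ 1.480 mGy/h = 1.284 h = 77.04 min.

77.0 min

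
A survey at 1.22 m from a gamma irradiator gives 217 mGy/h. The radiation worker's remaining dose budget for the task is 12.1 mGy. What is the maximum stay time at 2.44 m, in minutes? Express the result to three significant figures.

Applying the 1/r² law, rate at 2.44 m:
217 × (1.22/2.44)² = 217 × 0.2500 = 54.25 mGy/h.
Stay time = 12.1 mGy ÷ 54.25 mGy/h = 0.2230 h = 13.38 min.

13.4 min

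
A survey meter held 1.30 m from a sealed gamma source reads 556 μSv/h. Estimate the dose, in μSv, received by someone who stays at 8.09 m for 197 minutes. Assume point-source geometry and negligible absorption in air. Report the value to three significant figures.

47.1 μSv

Using I₁d₁² = I₂d₂², rate at 8.09 m:
556 × (1.30/8.09)² = 556 × 0.02582 = 14.36 μSv/h.
Dose = rate × time = 14.36 μSv/h × 3.283 h = 47.14 μSv.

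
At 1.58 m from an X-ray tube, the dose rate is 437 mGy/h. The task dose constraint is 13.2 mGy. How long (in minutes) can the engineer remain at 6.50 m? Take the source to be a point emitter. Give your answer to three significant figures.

30.7 min

Intensity scales as (d₁/d₂)², so rate at 6.50 m:
437 × (1.58/6.50)² = 437 × 0.05909 = 25.82 mGy/h.
Stay time = 13.2 mGy ÷ 25.82 mGy/h = 0.5112 h = 30.67 min.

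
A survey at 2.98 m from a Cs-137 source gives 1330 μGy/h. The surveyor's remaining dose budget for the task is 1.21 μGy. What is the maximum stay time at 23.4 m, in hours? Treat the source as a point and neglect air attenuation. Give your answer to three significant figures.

By the inverse-square law, rate at 23.4 m:
(2.98/23.4)² = 0.01622, so 1330 × 0.01622 = 21.57 μGy/h.
Stay time = 1.21 μGy ÷ 21.57 μGy/h = 0.05610 h.

0.0561 h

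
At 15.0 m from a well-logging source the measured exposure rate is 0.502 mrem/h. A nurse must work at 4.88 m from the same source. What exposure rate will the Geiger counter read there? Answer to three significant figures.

Using I₁d₁² = I₂d₂², scaling from 15.0 m to 4.88 m:
0.502 × (15.0/4.88)² = 0.502 × 9.448 = 4.743 mrem/h.

4.74 mrem/h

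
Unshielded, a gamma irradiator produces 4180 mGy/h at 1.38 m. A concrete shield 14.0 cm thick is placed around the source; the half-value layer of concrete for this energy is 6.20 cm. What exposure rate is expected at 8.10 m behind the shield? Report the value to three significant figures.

25.4 mGy/h

Distance alone: 4180 × (1.38/8.10)² = 4180 × 0.02903 = 121.3 mGy/h.
Shield: 14.0/6.20 = 2.258 half-value layers → attenuation 2^(−2.258) = 0.2091.
Combined: 121.3 × 0.2091 = 25.36 mGy/h.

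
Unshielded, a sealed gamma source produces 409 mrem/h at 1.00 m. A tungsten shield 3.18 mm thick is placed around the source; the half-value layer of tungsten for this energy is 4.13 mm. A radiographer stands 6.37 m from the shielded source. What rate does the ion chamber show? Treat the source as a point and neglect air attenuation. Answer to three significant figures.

Distance alone: (1.00/6.37)² = 0.02464, so 409 × 0.02464 = 10.08 mrem/h.
Shield: 3.18/4.13 = 0.7700 half-value layers → attenuation 2^(−0.7700) = 0.5864.
Combined: 10.08 × 0.5864 = 5.911 mrem/h.

5.91 mrem/h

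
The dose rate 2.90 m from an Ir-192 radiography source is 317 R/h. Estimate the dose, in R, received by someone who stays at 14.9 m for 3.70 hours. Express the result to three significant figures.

Using I₁d₁² = I₂d₂², rate at 14.9 m:
(2.90/14.9)² = 0.03788, so 317 × 0.03788 = 12.01 R/h.
Dose = rate × time = 12.01 R/h × 3.700 h = 44.44 R.

44.4 R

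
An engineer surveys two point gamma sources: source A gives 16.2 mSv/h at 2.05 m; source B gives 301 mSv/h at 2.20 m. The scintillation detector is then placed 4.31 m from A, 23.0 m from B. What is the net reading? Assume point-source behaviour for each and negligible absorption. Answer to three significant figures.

6.42 mSv/h

Each source contributes Iᵢ·(dᵢ/rᵢ)²; contributions add.
A: 16.2 × (2.05/4.31)² = 3.665 mSv/h
B: 301 × (2.20/23.0)² = 2.754 mSv/h
Total = 3.665 + 2.754 = 6.419 mSv/h.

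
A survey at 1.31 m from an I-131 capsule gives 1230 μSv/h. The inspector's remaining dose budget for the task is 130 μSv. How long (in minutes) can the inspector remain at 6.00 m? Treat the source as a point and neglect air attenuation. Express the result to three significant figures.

133 min

Applying the 1/r² law, rate at 6.00 m:
1230 × (1.31/6.00)² = 1230 × 0.04767 = 58.63 μSv/h.
Stay time = 130 μSv ÷ 58.63 μSv/h = 2.217 h = 133.0 min.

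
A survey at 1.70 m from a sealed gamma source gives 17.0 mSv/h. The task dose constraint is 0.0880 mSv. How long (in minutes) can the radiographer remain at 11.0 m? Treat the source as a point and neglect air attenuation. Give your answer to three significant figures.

Applying the 1/r² law, rate at 11.0 m:
(1.70/11.0)² = 0.02388, so 17.0 × 0.02388 = 0.4060 mSv/h.
Stay time = 0.0880 mSv ÷ 0.4060 mSv/h = 0.2167 h = 13.00 min.

13.0 min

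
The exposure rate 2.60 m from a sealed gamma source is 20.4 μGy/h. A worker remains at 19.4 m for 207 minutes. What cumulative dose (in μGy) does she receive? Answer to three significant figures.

1.26 μGy

Since intensity falls as 1/r², rate at 19.4 m:
20.4 × (2.60/19.4)² = 20.4 × 0.01796 = 0.3664 μGy/h.
Dose = rate × time = 0.3664 μGy/h × 3.450 h = 1.264 μGy.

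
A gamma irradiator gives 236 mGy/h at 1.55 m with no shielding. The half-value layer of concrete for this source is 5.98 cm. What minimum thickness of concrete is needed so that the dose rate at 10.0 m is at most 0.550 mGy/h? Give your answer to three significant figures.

At 10.0 m, distance alone gives (1.55/10.0)² = 0.02403, so 236 × 0.02403 = 5.671 mGy/h.
Further attenuation needed: 5.671/0.550 = 10.31.
n = log₂(10.31) = 3.366 half-value layers.
Thickness = 3.366 × 5.98 cm = 20.13 cm.

20.1 cm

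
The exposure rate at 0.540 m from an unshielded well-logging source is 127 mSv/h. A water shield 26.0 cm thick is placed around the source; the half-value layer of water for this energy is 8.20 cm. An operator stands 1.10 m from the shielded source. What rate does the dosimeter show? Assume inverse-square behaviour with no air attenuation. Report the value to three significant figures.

3.40 mSv/h

Distance alone: (0.540/1.10)² = 0.2410, so 127 × 0.2410 = 30.61 mSv/h.
Shield: 26.0/8.20 = 3.171 half-value layers → attenuation 2^(−3.171) = 0.1110.
Combined: 30.61 × 0.1110 = 3.398 mSv/h.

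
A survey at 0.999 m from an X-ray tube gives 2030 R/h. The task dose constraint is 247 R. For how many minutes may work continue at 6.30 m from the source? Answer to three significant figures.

290 min

Since intensity falls as 1/r², rate at 6.30 m:
2030 × (0.999/6.30)² = 2030 × 0.02514 = 51.03 R/h.
Stay time = 247 R ÷ 51.03 R/h = 4.840 h = 290.4 min.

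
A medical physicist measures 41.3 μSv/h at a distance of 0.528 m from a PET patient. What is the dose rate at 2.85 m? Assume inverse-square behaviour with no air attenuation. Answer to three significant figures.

Using I₁d₁² = I₂d₂², the rate at 2.85 m is
(0.528/2.85)² = 0.03432, so 41.3 × 0.03432 = 1.417 μSv/h.

1.42 μSv/h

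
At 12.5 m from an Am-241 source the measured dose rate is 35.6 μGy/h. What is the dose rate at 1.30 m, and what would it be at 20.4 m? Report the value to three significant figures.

3290 μGy/h; 13.4 μGy/h

Applying the 1/r² law,
At 1.30 m: 35.6 × (12.5/1.30)² = 35.6 × 92.46 = 3292 μGy/h
At 20.4 m: 3292 × (1.30/20.4)² = 3292 × 0.004061 = 13.37 μGy/h.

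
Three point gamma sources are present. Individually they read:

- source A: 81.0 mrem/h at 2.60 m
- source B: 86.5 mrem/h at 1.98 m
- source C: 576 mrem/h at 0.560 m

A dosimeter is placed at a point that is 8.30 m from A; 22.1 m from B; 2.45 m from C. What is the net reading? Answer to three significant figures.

Each source contributes Iᵢ·(dᵢ/rᵢ)²; contributions add.
A: 81.0 × (2.60/8.30)² = 7.948 mrem/h
B: 86.5 × (1.98/22.1)² = 0.6943 mrem/h
C: 576 × (0.560/2.45)² = 30.09 mrem/h
Total = 7.948 + 0.6943 + 30.09 = 38.73 mrem/h.

38.7 mrem/h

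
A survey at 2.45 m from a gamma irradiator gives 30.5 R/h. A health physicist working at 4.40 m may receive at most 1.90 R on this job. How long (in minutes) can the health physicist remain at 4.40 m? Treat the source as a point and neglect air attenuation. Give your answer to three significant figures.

12.1 min

Since intensity falls as 1/r², rate at 4.40 m:
(2.45/4.40)² = 0.3100, so 30.5 × 0.3100 = 9.455 R/h.
Stay time = 1.90 R ÷ 9.455 R/h = 0.2010 h = 12.06 min.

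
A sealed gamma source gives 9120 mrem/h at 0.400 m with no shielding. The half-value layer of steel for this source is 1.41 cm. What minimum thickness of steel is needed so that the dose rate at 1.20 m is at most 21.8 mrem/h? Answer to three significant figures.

7.81 cm

At 1.20 m, distance alone gives 9120 × (0.400/1.20)² = 9120 × 0.1111 = 1013 mrem/h.
Further attenuation needed: 1013/21.8 = 46.47.
n = log₂(46.47) = 5.538 half-value layers.
Thickness = 5.538 × 1.41 cm = 7.809 cm.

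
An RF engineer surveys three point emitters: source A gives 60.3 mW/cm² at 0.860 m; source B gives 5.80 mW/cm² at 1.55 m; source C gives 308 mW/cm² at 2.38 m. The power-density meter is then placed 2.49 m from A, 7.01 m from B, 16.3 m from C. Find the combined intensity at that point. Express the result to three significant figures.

14.0 mW/cm²

By superposition, sum each source's inverse-square contribution:
A: 60.3 × (0.860/2.49)² = 7.193 mW/cm²
B: 5.80 × (1.55/7.01)² = 0.2836 mW/cm²
C: 308 × (2.38/16.3)² = 6.566 mW/cm²
Total = 7.193 + 0.2836 + 6.566 = 14.04 mW/cm².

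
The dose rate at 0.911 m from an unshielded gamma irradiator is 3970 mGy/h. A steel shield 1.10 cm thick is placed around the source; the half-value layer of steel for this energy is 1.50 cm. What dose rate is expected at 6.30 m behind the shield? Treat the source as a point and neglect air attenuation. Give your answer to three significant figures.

Distance alone: 3970 × (0.911/6.30)² = 3970 × 0.02091 = 83.01 mGy/h.
Shield: 1.10/1.50 = 0.7333 half-value layers → attenuation 2^(−0.7333) = 0.6015.
Combined: 83.01 × 0.6015 = 49.93 mGy/h.

49.9 mGy/h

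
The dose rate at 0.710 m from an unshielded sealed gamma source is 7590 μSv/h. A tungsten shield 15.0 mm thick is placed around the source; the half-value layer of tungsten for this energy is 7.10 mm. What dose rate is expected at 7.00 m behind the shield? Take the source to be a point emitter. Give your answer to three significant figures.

Distance alone: 7590 × (0.710/7.00)² = 7590 × 0.01029 = 78.10 μSv/h.
Shield: 15.0/7.10 = 2.113 half-value layers → attenuation 2^(−2.113) = 0.2312.
Combined: 78.10 × 0.2312 = 18.06 μSv/h.

18.1 μSv/h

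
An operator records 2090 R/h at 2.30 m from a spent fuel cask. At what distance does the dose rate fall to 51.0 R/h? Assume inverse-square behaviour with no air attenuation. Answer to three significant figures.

14.7 m

Using I₁d₁² = I₂d₂², d₂ = d₁·√(I₁/I₂).
I₁/I₂ = 2090/51.0 = 40.98, so d₂ = 2.30 × √40.98 = 14.72 m.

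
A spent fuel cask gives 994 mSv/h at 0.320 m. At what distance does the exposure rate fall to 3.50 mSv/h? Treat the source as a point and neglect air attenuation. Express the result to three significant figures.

Using I₁d₁² = I₂d₂², d₂ = d₁·√(I₁/I₂).
I₁/I₂ = 994/3.50 = 284.0, so d₂ = 0.320 × √284.0 = 5.393 m.

5.39 m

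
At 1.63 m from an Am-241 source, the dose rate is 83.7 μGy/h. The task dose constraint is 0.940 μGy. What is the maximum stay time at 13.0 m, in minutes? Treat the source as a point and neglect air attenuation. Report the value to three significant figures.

Since intensity falls as 1/r², rate at 13.0 m:
(1.63/13.0)² = 0.01572, so 83.7 × 0.01572 = 1.316 μGy/h.
Stay time = 0.940 μGy ÷ 1.316 μGy/h = 0.7143 h = 42.86 min.

42.9 min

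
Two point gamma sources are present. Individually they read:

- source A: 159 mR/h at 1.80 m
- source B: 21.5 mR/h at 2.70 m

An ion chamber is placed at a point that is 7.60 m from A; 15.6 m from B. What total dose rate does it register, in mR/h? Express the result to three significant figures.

Each source contributes Iᵢ·(dᵢ/rᵢ)²; contributions add.
A: 159 × (1.80/7.60)² = 8.919 mR/h
B: 21.5 × (2.70/15.6)² = 0.6440 mR/h
Total = 8.919 + 0.6440 = 9.563 mR/h.

9.56 mR/h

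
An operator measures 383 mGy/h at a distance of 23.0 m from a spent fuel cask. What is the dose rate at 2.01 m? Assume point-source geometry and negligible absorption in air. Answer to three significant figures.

50100 mGy/h

By the inverse-square law, the rate at 2.01 m is
(23.0/2.01)² = 130.9, so 383 × 130.9 = 50130 mGy/h.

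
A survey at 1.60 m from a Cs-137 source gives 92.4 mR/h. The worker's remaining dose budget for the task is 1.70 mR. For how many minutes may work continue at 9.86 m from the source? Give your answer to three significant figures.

41.9 min

By the inverse-square law, rate at 9.86 m:
92.4 × (1.60/9.86)² = 92.4 × 0.02633 = 2.433 mR/h.
Stay time = 1.70 mR ÷ 2.433 mR/h = 0.6987 h = 41.92 min.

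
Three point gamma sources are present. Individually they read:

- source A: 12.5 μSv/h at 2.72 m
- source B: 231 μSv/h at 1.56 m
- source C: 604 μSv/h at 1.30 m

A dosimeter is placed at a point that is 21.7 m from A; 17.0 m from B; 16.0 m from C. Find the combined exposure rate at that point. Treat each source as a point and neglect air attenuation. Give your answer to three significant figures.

Each source contributes Iᵢ·(dᵢ/rᵢ)²; contributions add.
A: 12.5 × (2.72/21.7)² = 0.1964 μSv/h
B: 231 × (1.56/17.0)² = 1.945 μSv/h
C: 604 × (1.30/16.0)² = 3.987 μSv/h
Total = 0.1964 + 1.945 + 3.987 = 6.128 μSv/h.

6.13 μSv/h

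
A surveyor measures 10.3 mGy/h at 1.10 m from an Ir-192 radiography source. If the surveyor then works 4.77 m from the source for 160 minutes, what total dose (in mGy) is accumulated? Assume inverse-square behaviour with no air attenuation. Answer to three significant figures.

Applying the 1/r² law, rate at 4.77 m:
(1.10/4.77)² = 0.05318, so 10.3 × 0.05318 = 0.5478 mGy/h.
Dose = rate × time = 0.5478 mGy/h × 2.667 h = 1.461 mGy.

1.46 mGy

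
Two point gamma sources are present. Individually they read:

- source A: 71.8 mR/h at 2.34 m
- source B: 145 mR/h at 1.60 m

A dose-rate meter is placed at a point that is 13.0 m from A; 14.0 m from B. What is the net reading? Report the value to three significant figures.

4.22 mR/h

Each source contributes Iᵢ·(dᵢ/rᵢ)²; contributions add.
A: 71.8 × (2.34/13.0)² = 2.326 mR/h
B: 145 × (1.60/14.0)² = 1.894 mR/h
Total = 2.326 + 1.894 = 4.220 mR/h.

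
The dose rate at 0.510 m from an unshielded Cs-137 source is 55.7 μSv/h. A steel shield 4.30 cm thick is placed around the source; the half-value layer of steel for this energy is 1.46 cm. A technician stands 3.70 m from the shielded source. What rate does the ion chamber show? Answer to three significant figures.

0.137 μSv/h

Distance alone: (0.510/3.70)² = 0.01900, so 55.7 × 0.01900 = 1.058 μSv/h.
Shield: 4.30/1.46 = 2.945 half-value layers → attenuation 2^(−2.945) = 0.1299.
Combined: 1.058 × 0.1299 = 0.1374 μSv/h.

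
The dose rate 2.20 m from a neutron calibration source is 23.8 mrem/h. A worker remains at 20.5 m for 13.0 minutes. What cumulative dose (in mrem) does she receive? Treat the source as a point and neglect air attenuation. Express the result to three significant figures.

0.0594 mrem

Applying the 1/r² law, rate at 20.5 m:
23.8 × (2.20/20.5)² = 23.8 × 0.01152 = 0.2742 mrem/h.
Dose = rate × time = 0.2742 mrem/h × 0.2167 h = 0.05942 mrem.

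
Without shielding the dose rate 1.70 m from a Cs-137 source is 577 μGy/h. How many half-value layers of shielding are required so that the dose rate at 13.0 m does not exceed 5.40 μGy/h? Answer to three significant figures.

0.870 half-value layers

At 13.0 m, distance alone gives 577 × (1.70/13.0)² = 577 × 0.01710 = 9.867 μGy/h.
Further attenuation needed: 9.867/5.40 = 1.827.
n = log₂(1.827) = 0.8695 half-value layers.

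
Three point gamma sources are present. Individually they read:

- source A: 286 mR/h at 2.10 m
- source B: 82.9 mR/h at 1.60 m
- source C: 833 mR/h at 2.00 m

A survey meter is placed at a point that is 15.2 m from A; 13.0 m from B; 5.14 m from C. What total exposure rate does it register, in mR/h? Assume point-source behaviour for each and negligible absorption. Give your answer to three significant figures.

By superposition, sum each source's inverse-square contribution:
A: 286 × (2.10/15.2)² = 5.459 mR/h
B: 82.9 × (1.60/13.0)² = 1.256 mR/h
C: 833 × (2.00/5.14)² = 126.1 mR/h
Total = 5.459 + 1.256 + 126.1 = 132.8 mR/h.

133 mR/h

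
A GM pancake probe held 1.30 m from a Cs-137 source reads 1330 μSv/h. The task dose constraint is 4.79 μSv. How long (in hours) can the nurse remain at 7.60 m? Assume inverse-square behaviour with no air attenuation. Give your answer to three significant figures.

Intensity scales as (d₁/d₂)², so rate at 7.60 m:
(1.30/7.60)² = 0.02926, so 1330 × 0.02926 = 38.92 μSv/h.
Stay time = 4.79 μSv ÷ 38.92 μSv/h = 0.1231 h.

0.123 h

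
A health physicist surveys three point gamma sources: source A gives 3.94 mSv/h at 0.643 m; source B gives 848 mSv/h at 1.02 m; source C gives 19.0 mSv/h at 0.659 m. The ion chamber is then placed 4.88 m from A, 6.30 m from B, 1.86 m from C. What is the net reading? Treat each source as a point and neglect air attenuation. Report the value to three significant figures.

24.7 mSv/h

Each source contributes Iᵢ·(dᵢ/rᵢ)²; contributions add.
A: 3.94 × (0.643/4.88)² = 0.06840 mSv/h
B: 848 × (1.02/6.30)² = 22.23 mSv/h
C: 19.0 × (0.659/1.86)² = 2.385 mSv/h
Total = 0.06840 + 22.23 + 2.385 = 24.68 mSv/h.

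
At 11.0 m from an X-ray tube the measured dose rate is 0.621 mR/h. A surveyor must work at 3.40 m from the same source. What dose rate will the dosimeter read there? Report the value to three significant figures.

6.50 mR/h

By the inverse-square law, scaling from 11.0 m to 3.40 m:
0.621 × (11.0/3.40)² = 0.621 × 10.47 = 6.502 mR/h.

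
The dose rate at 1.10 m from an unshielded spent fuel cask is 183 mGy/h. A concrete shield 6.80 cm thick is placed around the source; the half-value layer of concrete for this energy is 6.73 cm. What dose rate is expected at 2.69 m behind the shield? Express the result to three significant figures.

Distance alone: 183 × (1.10/2.69)² = 183 × 0.1672 = 30.60 mGy/h.
Shield: 6.80/6.73 = 1.010 half-value layers → attenuation 2^(−1.010) = 0.4965.
Combined: 30.60 × 0.4965 = 15.19 mGy/h.

15.2 mGy/h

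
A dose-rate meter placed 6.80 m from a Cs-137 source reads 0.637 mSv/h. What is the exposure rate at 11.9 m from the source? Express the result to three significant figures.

0.208 mSv/h

Using I₁d₁² = I₂d₂², scaling from 6.80 m to 11.9 m:
(6.80/11.9)² = 0.3265, so 0.637 × 0.3265 = 0.2080 mSv/h.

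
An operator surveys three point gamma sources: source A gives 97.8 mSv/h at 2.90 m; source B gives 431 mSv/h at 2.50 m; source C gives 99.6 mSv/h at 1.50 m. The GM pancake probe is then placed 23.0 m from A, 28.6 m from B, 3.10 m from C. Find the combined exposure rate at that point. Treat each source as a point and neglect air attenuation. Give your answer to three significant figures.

28.2 mSv/h

Each source contributes Iᵢ·(dᵢ/rᵢ)²; contributions add.
A: 97.8 × (2.90/23.0)² = 1.555 mSv/h
B: 431 × (2.50/28.6)² = 3.293 mSv/h
C: 99.6 × (1.50/3.10)² = 23.32 mSv/h
Total = 1.555 + 3.293 + 23.32 = 28.17 mSv/h.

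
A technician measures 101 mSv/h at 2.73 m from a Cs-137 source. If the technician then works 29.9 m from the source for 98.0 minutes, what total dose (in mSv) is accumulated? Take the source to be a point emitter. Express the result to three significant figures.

Intensity scales as (d₁/d₂)², so rate at 29.9 m:
(2.73/29.9)² = 0.008336, so 101 × 0.008336 = 0.8419 mSv/h.
Dose = rate × time = 0.8419 mSv/h × 1.633 h = 1.375 mSv.

1.38 mSv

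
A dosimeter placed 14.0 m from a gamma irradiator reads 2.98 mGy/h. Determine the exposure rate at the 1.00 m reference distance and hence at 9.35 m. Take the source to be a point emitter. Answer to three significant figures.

Since intensity falls as 1/r²,
At 1.00 m: (14.0/1.00)² = 196.0, so 2.98 × 196.0 = 584.1 mGy/h
At 9.35 m: 584.1 × (1.00/9.35)² = 584.1 × 0.01144 = 6.682 mGy/h.

584 mGy/h; 6.68 mGy/h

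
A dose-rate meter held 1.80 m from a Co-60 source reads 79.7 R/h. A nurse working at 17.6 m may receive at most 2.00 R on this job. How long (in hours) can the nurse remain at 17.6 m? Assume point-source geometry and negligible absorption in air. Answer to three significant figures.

2.40 h

By the inverse-square law, rate at 17.6 m:
(1.80/17.6)² = 0.01046, so 79.7 × 0.01046 = 0.8337 R/h.
Stay time = 2.00 R ÷ 0.8337 R/h = 2.399 h.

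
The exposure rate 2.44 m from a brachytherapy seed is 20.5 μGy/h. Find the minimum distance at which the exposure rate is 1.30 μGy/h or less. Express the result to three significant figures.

9.69 m

By the inverse-square law, d₂ = d₁·√(I₁/I₂).
I₁/I₂ = 20.5/1.30 = 15.77, so d₂ = 2.44 × √15.77 = 9.690 m.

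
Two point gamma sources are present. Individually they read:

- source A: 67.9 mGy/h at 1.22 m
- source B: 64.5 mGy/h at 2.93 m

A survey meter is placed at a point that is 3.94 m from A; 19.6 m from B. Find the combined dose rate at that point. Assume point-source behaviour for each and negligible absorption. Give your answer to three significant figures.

7.95 mGy/h

By superposition, sum each source's inverse-square contribution:
A: 67.9 × (1.22/3.94)² = 6.510 mGy/h
B: 64.5 × (2.93/19.6)² = 1.441 mGy/h
Total = 6.510 + 1.441 = 7.951 mGy/h.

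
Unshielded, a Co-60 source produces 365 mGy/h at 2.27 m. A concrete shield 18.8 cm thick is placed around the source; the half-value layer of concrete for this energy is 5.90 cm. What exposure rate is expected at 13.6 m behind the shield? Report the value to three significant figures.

Distance alone: 365 × (2.27/13.6)² = 365 × 0.02786 = 10.17 mGy/h.
Shield: 18.8/5.90 = 3.186 half-value layers → attenuation 2^(−3.186) = 0.1099.
Combined: 10.17 × 0.1099 = 1.118 mGy/h.

1.12 mGy/h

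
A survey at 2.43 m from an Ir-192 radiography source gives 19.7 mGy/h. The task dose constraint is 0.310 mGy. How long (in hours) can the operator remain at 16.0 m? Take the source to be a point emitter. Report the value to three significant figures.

0.682 h

Intensity scales as (d₁/d₂)², so rate at 16.0 m:
(2.43/16.0)² = 0.02307, so 19.7 × 0.02307 = 0.4545 mGy/h.
Stay time = 0.310 mGy ÷ 0.4545 mGy/h = 0.6821 h.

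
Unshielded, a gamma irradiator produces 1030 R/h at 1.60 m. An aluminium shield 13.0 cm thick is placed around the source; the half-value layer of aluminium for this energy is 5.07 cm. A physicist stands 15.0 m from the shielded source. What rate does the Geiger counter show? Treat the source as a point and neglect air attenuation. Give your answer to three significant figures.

Distance alone: (1.60/15.0)² = 0.01138, so 1030 × 0.01138 = 11.72 R/h.
Shield: 13.0/5.07 = 2.564 half-value layers → attenuation 2^(−2.564) = 0.1691.
Combined: 11.72 × 0.1691 = 1.982 R/h.

1.98 R/h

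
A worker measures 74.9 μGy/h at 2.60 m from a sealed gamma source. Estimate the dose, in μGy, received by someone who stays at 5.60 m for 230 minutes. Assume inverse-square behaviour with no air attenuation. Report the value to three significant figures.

61.9 μGy

By the inverse-square law, rate at 5.60 m:
(2.60/5.60)² = 0.2156, so 74.9 × 0.2156 = 16.15 μGy/h.
Dose = rate × time = 16.15 μGy/h × 3.833 h = 61.90 μGy.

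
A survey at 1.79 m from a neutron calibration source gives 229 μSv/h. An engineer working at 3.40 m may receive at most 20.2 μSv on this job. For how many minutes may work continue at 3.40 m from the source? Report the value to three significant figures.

Using I₁d₁² = I₂d₂², rate at 3.40 m:
229 × (1.79/3.40)² = 229 × 0.2772 = 63.48 μSv/h.
Stay time = 20.2 μSv ÷ 63.48 μSv/h = 0.3182 h = 19.09 min.

19.1 min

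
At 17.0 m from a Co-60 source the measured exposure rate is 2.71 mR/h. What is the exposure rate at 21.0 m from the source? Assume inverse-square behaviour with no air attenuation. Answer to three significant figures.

1.78 mR/h

By the inverse-square law, scaling from 17.0 m to 21.0 m:
(17.0/21.0)² = 0.6553, so 2.71 × 0.6553 = 1.776 mR/h.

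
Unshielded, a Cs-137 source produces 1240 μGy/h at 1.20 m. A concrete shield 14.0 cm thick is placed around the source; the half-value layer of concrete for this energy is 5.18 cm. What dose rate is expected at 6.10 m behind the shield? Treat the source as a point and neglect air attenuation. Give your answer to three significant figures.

Distance alone: 1240 × (1.20/6.10)² = 1240 × 0.03870 = 47.99 μGy/h.
Shield: 14.0/5.18 = 2.703 half-value layers → attenuation 2^(−2.703) = 0.1536.
Combined: 47.99 × 0.1536 = 7.371 μGy/h.

7.37 μGy/h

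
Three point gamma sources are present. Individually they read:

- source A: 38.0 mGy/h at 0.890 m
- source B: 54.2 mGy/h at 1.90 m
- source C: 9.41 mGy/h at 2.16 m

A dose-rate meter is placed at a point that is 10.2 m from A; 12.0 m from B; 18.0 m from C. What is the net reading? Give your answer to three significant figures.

1.78 mGy/h

Each source contributes Iᵢ·(dᵢ/rᵢ)²; contributions add.
A: 38.0 × (0.890/10.2)² = 0.2893 mGy/h
B: 54.2 × (1.90/12.0)² = 1.359 mGy/h
C: 9.41 × (2.16/18.0)² = 0.1355 mGy/h
Total = 0.2893 + 1.359 + 0.1355 = 1.784 mGy/h.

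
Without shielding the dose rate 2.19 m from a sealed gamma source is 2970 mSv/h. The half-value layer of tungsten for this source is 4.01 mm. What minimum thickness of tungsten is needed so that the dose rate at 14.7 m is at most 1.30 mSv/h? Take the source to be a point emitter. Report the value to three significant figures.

22.7 mm

At 14.7 m, distance alone gives (2.19/14.7)² = 0.02219, so 2970 × 0.02219 = 65.90 mSv/h.
Further attenuation needed: 65.90/1.30 = 50.69.
n = log₂(50.69) = 5.664 half-value layers.
Thickness = 5.664 × 4.01 mm = 22.71 mm.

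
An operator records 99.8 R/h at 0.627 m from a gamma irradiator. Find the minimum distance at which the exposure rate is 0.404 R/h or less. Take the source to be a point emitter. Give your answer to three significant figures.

9.85 m

Intensity scales as (d₁/d₂)², so d₂ = d₁·√(I₁/I₂).
I₁/I₂ = 99.8/0.404 = 247.0, so d₂ = 0.627 × √247.0 = 9.854 m.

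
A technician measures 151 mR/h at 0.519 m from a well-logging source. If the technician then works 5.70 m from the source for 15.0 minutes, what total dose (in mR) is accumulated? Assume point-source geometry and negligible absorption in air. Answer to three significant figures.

0.313 mR

Intensity scales as (d₁/d₂)², so rate at 5.70 m:
(0.519/5.70)² = 0.008291, so 151 × 0.008291 = 1.252 mR/h.
Dose = rate × time = 1.252 mR/h × 0.2500 h = 0.3130 mR.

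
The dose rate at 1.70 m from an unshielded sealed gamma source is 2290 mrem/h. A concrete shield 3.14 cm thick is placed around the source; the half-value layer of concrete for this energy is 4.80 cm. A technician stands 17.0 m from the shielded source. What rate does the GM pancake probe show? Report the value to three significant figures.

Distance alone: 2290 × (1.70/17.0)² = 2290 × 0.01000 = 22.90 mrem/h.
Shield: 3.14/4.80 = 0.6542 half-value layers → attenuation 2^(−0.6542) = 0.6354.
Combined: 22.90 × 0.6354 = 14.55 mrem/h.

14.6 mrem/h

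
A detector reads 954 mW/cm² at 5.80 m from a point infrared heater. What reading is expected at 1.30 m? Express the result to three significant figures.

Applying the 1/r² law, the rate at 1.30 m is
(5.80/1.30)² = 19.91, so 954 × 19.91 = 18990 mW/cm².

19000 mW/cm²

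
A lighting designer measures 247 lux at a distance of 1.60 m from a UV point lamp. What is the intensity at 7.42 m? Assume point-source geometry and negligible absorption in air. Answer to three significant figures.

Applying the 1/r² law, the rate at 7.42 m is
(1.60/7.42)² = 0.04650, so 247 × 0.04650 = 11.49 lux.

11.5 lux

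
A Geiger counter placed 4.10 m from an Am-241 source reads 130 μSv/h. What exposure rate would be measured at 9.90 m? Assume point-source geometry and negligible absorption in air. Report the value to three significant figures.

22.3 μSv/h

By the inverse-square law, scaling from 4.10 m to 9.90 m:
(4.10/9.90)² = 0.1715, so 130 × 0.1715 = 22.30 μSv/h.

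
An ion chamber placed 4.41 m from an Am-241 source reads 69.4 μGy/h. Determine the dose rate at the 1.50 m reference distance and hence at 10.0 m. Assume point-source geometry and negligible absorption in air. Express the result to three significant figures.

Since intensity falls as 1/r²,
At 1.50 m: 69.4 × (4.41/1.50)² = 69.4 × 8.644 = 599.9 μGy/h
At 10.0 m: (1.50/10.0)² = 0.02250, so 599.9 × 0.02250 = 13.50 μGy/h.

600 μGy/h; 13.5 μGy/h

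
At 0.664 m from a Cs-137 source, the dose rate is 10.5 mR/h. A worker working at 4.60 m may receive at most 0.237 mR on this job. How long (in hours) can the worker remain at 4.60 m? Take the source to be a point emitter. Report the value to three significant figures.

1.08 h

Using I₁d₁² = I₂d₂², rate at 4.60 m:
(0.664/4.60)² = 0.02084, so 10.5 × 0.02084 = 0.2188 mR/h.
Stay time = 0.237 mR ÷ 0.2188 mR/h = 1.083 h.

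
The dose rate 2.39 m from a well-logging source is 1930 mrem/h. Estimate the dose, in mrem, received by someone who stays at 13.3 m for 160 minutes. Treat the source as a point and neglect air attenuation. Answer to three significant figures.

166 mrem

By the inverse-square law, rate at 13.3 m:
1930 × (2.39/13.3)² = 1930 × 0.03229 = 62.32 mrem/h.
Dose = rate × time = 62.32 mrem/h × 2.667 h = 166.2 mrem.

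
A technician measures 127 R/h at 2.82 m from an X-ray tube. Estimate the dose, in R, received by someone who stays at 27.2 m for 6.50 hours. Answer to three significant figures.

By the inverse-square law, rate at 27.2 m:
(2.82/27.2)² = 0.01075, so 127 × 0.01075 = 1.365 R/h.
Dose = rate × time = 1.365 R/h × 6.500 h = 8.873 R.

8.87 R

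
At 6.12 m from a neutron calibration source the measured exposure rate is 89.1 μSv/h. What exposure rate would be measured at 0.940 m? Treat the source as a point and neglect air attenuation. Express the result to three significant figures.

3780 μSv/h

Applying the 1/r² law, scaling from 6.12 m to 0.940 m:
(6.12/0.940)² = 42.39, so 89.1 × 42.39 = 3777 μSv/h.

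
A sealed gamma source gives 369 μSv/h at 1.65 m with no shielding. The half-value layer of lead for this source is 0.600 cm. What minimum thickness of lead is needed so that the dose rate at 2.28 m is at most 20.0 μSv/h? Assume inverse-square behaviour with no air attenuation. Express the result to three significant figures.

At 2.28 m, distance alone gives (1.65/2.28)² = 0.5237, so 369 × 0.5237 = 193.2 μSv/h.
Further attenuation needed: 193.2/20.0 = 9.660.
n = log₂(9.660) = 3.272 half-value layers.
Thickness = 3.272 × 0.600 cm = 1.963 cm.

1.96 cm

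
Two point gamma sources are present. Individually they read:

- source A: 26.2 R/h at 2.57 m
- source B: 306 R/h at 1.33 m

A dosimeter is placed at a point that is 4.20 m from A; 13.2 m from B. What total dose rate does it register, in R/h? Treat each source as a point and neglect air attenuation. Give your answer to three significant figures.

By superposition, sum each source's inverse-square contribution:
A: 26.2 × (2.57/4.20)² = 9.810 R/h
B: 306 × (1.33/13.2)² = 3.107 R/h
Total = 9.810 + 3.107 = 12.92 R/h.

12.9 R/h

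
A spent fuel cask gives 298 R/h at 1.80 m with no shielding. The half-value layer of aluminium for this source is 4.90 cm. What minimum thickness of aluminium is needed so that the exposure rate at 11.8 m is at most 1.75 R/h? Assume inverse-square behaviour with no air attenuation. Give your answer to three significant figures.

At 11.8 m, distance alone gives 298 × (1.80/11.8)² = 298 × 0.02327 = 6.934 R/h.
Further attenuation needed: 6.934/1.75 = 3.962.
n = log₂(3.962) = 1.986 half-value layers.
Thickness = 1.986 × 4.90 cm = 9.731 cm.

9.73 cm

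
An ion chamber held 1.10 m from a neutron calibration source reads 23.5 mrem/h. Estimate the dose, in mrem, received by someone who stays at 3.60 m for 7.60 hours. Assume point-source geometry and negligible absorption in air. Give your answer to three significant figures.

Applying the 1/r² law, rate at 3.60 m:
(1.10/3.60)² = 0.09336, so 23.5 × 0.09336 = 2.194 mrem/h.
Dose = rate × time = 2.194 mrem/h × 7.600 h = 16.67 mrem.

16.7 mrem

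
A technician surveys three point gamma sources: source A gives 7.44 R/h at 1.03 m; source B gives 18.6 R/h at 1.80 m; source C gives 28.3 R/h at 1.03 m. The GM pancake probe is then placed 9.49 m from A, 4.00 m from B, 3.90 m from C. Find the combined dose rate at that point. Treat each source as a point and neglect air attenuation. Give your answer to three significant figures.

5.83 R/h

Each source contributes Iᵢ·(dᵢ/rᵢ)²; contributions add.
A: 7.44 × (1.03/9.49)² = 0.08764 R/h
B: 18.6 × (1.80/4.00)² = 3.767 R/h
C: 28.3 × (1.03/3.90)² = 1.974 R/h
Total = 0.08764 + 3.767 + 1.974 = 5.829 R/h.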